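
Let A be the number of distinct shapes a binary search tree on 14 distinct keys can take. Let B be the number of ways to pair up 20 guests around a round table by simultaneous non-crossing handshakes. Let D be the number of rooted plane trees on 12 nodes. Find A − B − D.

2598858

Rooted binary trees with 14 nodes (each child slot possibly empty) number C_14. So A = C_14 = 2674440.
With 20 = 2·10 people, non-crossing handshake pairings are non-crossing perfect matchings on a circle, counted by C_10. So B = C_10 = 16796.
Rooted ordered (plane) trees on m nodes have m−1 edges and are counted by C_{m−1}; m = 12 gives C_11. So D = C_11 = 58786.
A − B − D = 2674440 − 16796 − 58786 = 2598858.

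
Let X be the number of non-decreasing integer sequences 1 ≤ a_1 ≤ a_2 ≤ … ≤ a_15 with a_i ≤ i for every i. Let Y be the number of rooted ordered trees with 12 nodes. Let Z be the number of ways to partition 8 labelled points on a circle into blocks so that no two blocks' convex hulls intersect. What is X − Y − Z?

9634629

Such sub-staircase sequences of length n are counted by C_n; here n = 15. So X = C_15 = 9694845.
A rooted plane tree on 12 nodes has 11 edges, and such trees are counted by C_11. So Y = C_11 = 58786.
The non-crossing partitions of [8] form a lattice of size C_8. So Z = C_8 = 1430.
X − Y − Z = 9694845 − 58786 − 1430 = 9634629.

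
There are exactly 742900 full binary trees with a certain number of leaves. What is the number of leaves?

14

Full binary trees with L leaves are counted by C_{L−1}. Since C_13 = 742900, the index is 13.
So the index is 13, and the number of leaves is 13 + 1 = 14.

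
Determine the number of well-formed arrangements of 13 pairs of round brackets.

With 13 pairs the number of balanced bracket strings is the Catalan number C_13.
C_13 = C(26,13)/14 = 10400600/14 = 742900.

742900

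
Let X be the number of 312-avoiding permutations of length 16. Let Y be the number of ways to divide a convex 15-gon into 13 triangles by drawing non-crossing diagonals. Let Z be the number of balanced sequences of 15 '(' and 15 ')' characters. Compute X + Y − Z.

For any fixed pattern of length 3, the pattern-avoiding permutations of [16] number C_16. So X = C_16 = 35357670.
The number of triangulations of a 15-gon is the Catalan number C_13 (index = sides − 2). So Y = C_13 = 742900.
A balanced arrangement of 15 bracket pairs is a Dyck word of semilength 15, so the count is C_15. So Z = C_15 = 9694845.
X + Y − Z = 35357670 + 742900 − 9694845 = 26405725.

26405725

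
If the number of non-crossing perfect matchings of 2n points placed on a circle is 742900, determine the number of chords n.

13

Non-crossing pairings of 2n points on a circle are counted by C_n, and C_13 = 742900.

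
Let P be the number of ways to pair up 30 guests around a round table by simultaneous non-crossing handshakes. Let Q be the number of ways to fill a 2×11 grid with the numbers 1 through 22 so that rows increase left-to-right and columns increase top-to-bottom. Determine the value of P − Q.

9636059

With 30 = 2·15 people, non-crossing handshake pairings are non-crossing perfect matchings on a circle, counted by C_15. So P = C_15 = 9694845.
Standard Young tableaux of shape 2×n are counted by C_n; here n = 11. So Q = C_11 = 58786.
P − Q = 9694845 − 58786 = 9636059.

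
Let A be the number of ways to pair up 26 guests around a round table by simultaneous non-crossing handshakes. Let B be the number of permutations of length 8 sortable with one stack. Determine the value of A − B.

With 26 = 2·13 people, non-crossing handshake pairings are non-crossing perfect matchings on a circle, counted by C_13. So A = C_13 = 742900.
By Knuth's characterisation, the stack-sortable permutations of length 8 are the 231-avoiders, numbering C_8. So B = C_8 = 1430.
A − B = 742900 − 1430 = 741470.

741470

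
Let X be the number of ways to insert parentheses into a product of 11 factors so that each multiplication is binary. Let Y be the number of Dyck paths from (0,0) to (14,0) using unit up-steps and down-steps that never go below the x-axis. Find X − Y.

Bracketing 11 factors into binary products is counted by C_{11−1} = C_10. So X = C_10 = 16796.
Dyck paths of semilength n (length 2n) are counted by C_n; here n = 7. So Y = C_7 = 429.
X − Y = 16796 − 429 = 16367.

16367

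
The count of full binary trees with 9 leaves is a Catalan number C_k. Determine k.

A full binary tree with L leaves has L−1 internal nodes and is counted by C_{L−1}; L = 9 gives C_8.

8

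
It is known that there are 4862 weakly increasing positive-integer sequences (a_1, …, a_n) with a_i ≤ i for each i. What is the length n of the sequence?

Such sub-staircase sequences of length n are counted by C_n. Since C_9 = 4862, the index is 9.

9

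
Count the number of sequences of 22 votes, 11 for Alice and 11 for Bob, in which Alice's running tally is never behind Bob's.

Reading a vote for the leader as '(' and for the other as ')' turns such a sequence into a balanced string of 11 pairs, so the count is C_11.
C_11 = C(22,11)/12 = 705432/12 = 58786.

58786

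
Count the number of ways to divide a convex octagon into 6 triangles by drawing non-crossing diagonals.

132

The number of triangulations of an 8-gon is the Catalan number C_6 (index = sides − 2).
C_6 = C(12,6)/7 = 924/7 = 132.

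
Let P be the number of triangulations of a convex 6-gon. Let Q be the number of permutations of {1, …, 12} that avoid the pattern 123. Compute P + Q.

208026

The number of triangulations of a 6-gon is the Catalan number C_4 (index = sides − 2). So P = C_4 = 14.
For any fixed pattern of length 3, the pattern-avoiding permutations of [12] number C_12. So Q = C_12 = 208012.
P + Q = 14 + 208012 = 208026.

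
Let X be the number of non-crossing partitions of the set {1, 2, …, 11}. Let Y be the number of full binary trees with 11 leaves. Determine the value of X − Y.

41990

The non-crossing partitions of [11] form a lattice of size C_11. So X = C_11 = 58786.
A full binary tree with L leaves has L−1 internal nodes and is counted by C_{L−1}; L = 11 gives C_10. So Y = C_10 = 16796.
X − Y = 58786 − 16796 = 41990.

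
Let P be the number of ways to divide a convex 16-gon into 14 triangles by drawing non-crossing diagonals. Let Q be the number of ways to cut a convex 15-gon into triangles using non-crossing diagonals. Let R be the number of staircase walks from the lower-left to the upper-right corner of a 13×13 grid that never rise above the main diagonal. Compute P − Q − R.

Triangulations of a convex m-gon are counted by C_{m−2}; with m = 16 this is C_14. So P = C_14 = 2674440.
A convex 15-gon is triangulated into 13 triangles, and the number of such triangulations is the Catalan number C_{15−2} = C_13. So Q = C_13 = 742900.
Sub-diagonal monotone paths from (0,0) to (13,13) biject with Dyck paths of semilength 13, giving C_13. So R = C_13 = 742900.
P − Q − R = 2674440 − 742900 − 742900 = 1188640.

1188640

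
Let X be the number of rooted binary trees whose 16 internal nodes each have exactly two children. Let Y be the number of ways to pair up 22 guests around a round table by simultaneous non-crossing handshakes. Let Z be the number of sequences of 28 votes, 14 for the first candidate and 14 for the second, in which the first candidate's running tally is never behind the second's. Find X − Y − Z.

Full binary trees with n internal nodes are counted by C_n; here n = 16. So X = C_16 = 35357670.
With 22 = 2·11 people, non-crossing handshake pairings are non-crossing perfect matchings on a circle, counted by C_11. So Y = C_11 = 58786.
Ballot sequences with n votes each where one side never trails are Dyck words, counted by C_n; here n = 14. So Z = C_14 = 2674440.
X − Y − Z = 35357670 − 58786 − 2674440 = 32624444.

32624444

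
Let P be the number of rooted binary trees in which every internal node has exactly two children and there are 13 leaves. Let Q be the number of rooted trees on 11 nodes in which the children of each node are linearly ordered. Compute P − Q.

191216

Full binary trees with 13 leaves have 13−1 = 12 internal nodes, so there are C_12 of them. So P = C_12 = 208012.
A rooted plane tree on 11 nodes has 10 edges, and such trees are counted by C_10. So Q = C_10 = 16796.
P − Q = 208012 − 16796 = 191216.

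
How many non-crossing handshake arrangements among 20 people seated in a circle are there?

Non-crossing handshake pairings of 2n people are counted by C_n; 20 people gives n = 10.
C_10 = 16796.

16796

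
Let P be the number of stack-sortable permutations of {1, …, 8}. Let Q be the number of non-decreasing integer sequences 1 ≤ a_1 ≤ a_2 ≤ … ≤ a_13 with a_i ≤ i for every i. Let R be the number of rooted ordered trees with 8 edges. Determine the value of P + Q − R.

Stack-sortable permutations are exactly the 231-avoiding ones, counted by C_n; here n = 8. So P = C_8 = 1430.
Weakly increasing sequences with a_i ≤ i biject with Dyck paths of semilength 13, so there are C_13. So Q = C_13 = 742900.
Rooted ordered trees with n edges are counted by C_n; here n = 8. So R = C_8 = 1430.
P + Q − R = 1430 + 742900 − 1430 = 742900.

742900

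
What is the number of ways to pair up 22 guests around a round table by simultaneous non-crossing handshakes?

With 22 = 2·11 people, non-crossing handshake pairings are non-crossing perfect matchings on a circle, counted by C_11.
C_11 = C_10 · 2(2·10+1)/(10+2) = 16796 · 42/12 = 58786.

58786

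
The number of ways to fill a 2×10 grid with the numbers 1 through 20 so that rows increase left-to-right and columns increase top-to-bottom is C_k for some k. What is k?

By the hook-length formula (or a Dyck-path bijection), SYT of shape 2×10 number C_10.

10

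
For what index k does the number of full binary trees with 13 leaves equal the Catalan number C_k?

12

Full binary trees with 13 leaves have 13−1 = 12 internal nodes, so there are C_12 of them.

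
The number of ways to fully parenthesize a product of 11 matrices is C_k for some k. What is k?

10

Ways to associate a product of 11 factors correspond to binary trees on 11 leaves, so the count is C_10.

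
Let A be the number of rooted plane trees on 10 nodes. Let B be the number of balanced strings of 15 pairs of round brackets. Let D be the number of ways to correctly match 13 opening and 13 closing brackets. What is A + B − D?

8956807

A rooted plane tree on 10 nodes has 9 edges, and such trees are counted by C_9. So A = C_9 = 4862.
With 15 pairs the number of balanced bracket strings is the Catalan number C_15. So B = C_15 = 9694845.
A balanced arrangement of 13 bracket pairs is a Dyck word of semilength 13, so the count is C_13. So D = C_13 = 742900.
A + B − D = 4862 + 9694845 − 742900 = 8956807.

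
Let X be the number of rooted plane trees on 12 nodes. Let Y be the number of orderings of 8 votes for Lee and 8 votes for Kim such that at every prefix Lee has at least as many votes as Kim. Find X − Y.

57356

Rooted ordered (plane) trees on m nodes have m−1 edges and are counted by C_{m−1}; m = 12 gives C_11. So X = C_11 = 58786.
Ballot sequences with n votes each where one side never trails are Dyck words, counted by C_n; here n = 8. So Y = C_8 = 1430.
X − Y = 58786 − 1430 = 57356.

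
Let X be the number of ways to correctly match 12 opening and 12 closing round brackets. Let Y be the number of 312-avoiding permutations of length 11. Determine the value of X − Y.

149226

Balanced strings of n pairs of brackets are counted by C_n; here n = 12. So X = C_12 = 208012.
Permutations of [n] avoiding any single length-3 pattern are counted by C_n; here n = 11. So Y = C_11 = 58786.
X − Y = 208012 − 58786 = 149226.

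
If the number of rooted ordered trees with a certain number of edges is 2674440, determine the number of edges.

14

Rooted ordered trees with n edges are counted by C_n; 2674440 = C_14.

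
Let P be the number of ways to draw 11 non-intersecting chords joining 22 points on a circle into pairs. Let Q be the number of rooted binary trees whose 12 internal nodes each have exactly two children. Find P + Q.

Pairing 22 circle points by 11 non-crossing chords gives C_11 matchings. So P = C_11 = 58786.
Full binary trees with n internal nodes are counted by C_n; here n = 12. So Q = C_12 = 208012.
P + Q = 58786 + 208012 = 266798.

266798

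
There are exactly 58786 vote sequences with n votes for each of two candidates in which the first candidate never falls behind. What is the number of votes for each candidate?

11

Such ballot sequences with n votes each are counted by C_n. Since C_11 = 58786, the index is 11.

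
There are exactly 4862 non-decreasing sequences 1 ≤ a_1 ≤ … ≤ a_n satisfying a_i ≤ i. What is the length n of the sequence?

Such sub-staircase sequences of length n are counted by C_n; 4862 = C_9.

9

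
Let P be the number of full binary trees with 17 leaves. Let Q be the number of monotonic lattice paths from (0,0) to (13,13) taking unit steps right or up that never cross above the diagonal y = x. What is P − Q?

34614770

A full binary tree with L leaves has L−1 internal nodes and is counted by C_{L−1}; L = 17 gives C_16. So P = C_16 = 35357670.
Sub-diagonal monotone paths from (0,0) to (13,13) biject with Dyck paths of semilength 13, giving C_13. So Q = C_13 = 742900.
P − Q = 35357670 − 742900 = 34614770.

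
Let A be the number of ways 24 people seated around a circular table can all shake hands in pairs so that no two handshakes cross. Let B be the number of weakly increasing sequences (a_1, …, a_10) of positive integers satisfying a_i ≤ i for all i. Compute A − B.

191216

Non-crossing handshake pairings of 2n people are counted by C_n; 24 people gives n = 12. So A = C_12 = 208012.
Such sub-staircase sequences of length n are counted by C_n; here n = 10. So B = C_10 = 16796.
A − B = 208012 − 16796 = 191216.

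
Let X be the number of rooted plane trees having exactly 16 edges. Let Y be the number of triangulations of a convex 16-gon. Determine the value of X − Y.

32683230

A rooted plane tree with 16 edges has 17 nodes, and the count is C_16. So X = C_16 = 35357670.
Triangulations of a convex m-gon are counted by C_{m−2}; with m = 16 this is C_14. So Y = C_14 = 2674440.
X − Y = 35357670 − 2674440 = 32683230.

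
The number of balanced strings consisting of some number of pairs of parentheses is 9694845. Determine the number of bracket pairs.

Balanced strings of n bracket-pairs are counted by C_n. Since C_15 = 9694845, the index is 15.

15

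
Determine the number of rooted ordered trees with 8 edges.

1430

Rooted ordered trees with n edges are counted by C_n; here n = 8.
C_8 = C(16,8)/9 = 12870/9 = 1430.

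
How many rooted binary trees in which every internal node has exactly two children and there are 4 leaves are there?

A full binary tree with L leaves has L−1 internal nodes and is counted by C_{L−1}; L = 4 gives C_3.
C_3 = C(6,3)/4 = 20/4 = 5.

5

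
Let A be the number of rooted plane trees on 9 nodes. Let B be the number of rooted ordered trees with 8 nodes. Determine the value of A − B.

Rooted ordered (plane) trees on m nodes have m−1 edges and are counted by C_{m−1}; m = 9 gives C_8. So A = C_8 = 1430.
Rooted ordered (plane) trees on m nodes have m−1 edges and are counted by C_{m−1}; m = 8 gives C_7. So B = C_7 = 429.
A − B = 1430 − 429 = 1001.

1001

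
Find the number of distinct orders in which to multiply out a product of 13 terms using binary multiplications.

Parenthesizations of m factors correspond to full binary trees with m leaves, counted by C_{m−1}; m = 13 gives C_12.
C_12 = C_11 · 2(2·11+1)/(11+2) = 58786 · 46/13 = 208012.

208012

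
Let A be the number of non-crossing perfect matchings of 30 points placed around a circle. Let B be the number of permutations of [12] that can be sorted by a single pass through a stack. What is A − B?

9486833

Non-crossing perfect matchings of 2n points on a circle are counted by C_n; with 30 points, n = 15. So A = C_15 = 9694845.
Stack-sortable permutations are exactly the 231-avoiding ones, counted by C_n; here n = 12. So B = C_12 = 208012.
A − B = 9694845 − 208012 = 9486833.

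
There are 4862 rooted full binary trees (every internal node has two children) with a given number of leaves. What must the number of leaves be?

10

Full binary trees with L leaves are counted by C_{L−1}, and C_9 = 4862.
So the index is 9, and the number of leaves is 9 + 1 = 10.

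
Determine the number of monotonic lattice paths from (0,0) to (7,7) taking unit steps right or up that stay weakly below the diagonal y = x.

Monotone paths in an n×n grid that stay weakly below the diagonal are counted by C_n; here n = 7.
C_7 = C_6 · 2(2·6+1)/(6+2) = 132 · 26/8 = 429.

429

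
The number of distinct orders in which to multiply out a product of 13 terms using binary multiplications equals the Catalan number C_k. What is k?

Parenthesizations of m factors correspond to full binary trees with m leaves, counted by C_{m−1}; m = 13 gives C_12.

12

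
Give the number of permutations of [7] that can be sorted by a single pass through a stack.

By Knuth's characterisation, the stack-sortable permutations of length 7 are the 231-avoiders, numbering C_7.
C_7 = 429.

429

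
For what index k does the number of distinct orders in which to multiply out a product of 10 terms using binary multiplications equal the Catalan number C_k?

Ways to associate a product of 10 factors correspond to binary trees on 10 leaves, so the count is C_9.

9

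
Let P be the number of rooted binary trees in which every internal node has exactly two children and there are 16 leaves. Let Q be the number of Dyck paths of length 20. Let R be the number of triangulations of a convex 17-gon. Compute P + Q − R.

16796

Full binary trees with 16 leaves have 16−1 = 15 internal nodes, so there are C_15 of them. So P = C_15 = 9694845.
A Dyck path with 10 up-steps and 10 down-steps has semilength 10, so there are C_10 of them. So Q = C_10 = 16796.
A convex 17-gon is triangulated into 15 triangles, and the number of such triangulations is the Catalan number C_{17−2} = C_15. So R = C_15 = 9694845.
P + Q − R = 9694845 + 16796 − 9694845 = 16796.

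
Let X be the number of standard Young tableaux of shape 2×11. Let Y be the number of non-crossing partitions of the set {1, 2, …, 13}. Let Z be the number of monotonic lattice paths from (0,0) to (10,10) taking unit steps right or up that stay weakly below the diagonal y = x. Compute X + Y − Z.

784890

Standard Young tableaux of shape 2×n are counted by C_n; here n = 11. So X = C_11 = 58786.
The non-crossing partitions of [13] form a lattice of size C_13. So Y = C_13 = 742900.
Sub-diagonal monotone paths from (0,0) to (10,10) biject with Dyck paths of semilength 10, giving C_10. So Z = C_10 = 16796.
X + Y − Z = 58786 + 742900 − 16796 = 784890.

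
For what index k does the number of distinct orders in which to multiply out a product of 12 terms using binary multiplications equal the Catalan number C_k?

Bracketing 12 factors into binary products is counted by C_{12−1} = C_11.

11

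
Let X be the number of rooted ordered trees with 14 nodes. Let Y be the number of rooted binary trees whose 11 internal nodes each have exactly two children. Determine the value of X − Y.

Rooted ordered (plane) trees on m nodes have m−1 edges and are counted by C_{m−1}; m = 14 gives C_13. So X = C_13 = 742900.
The number of full binary trees on 11 internal nodes is the Catalan number C_11. So Y = C_11 = 58786.
X − Y = 742900 − 58786 = 684114.

684114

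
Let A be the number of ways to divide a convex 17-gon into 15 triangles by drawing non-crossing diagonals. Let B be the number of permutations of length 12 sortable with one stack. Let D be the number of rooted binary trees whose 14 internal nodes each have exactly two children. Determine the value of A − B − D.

The number of triangulations of a 17-gon is the Catalan number C_15 (index = sides − 2). So A = C_15 = 9694845.
Stack-sortable permutations are exactly the 231-avoiding ones, counted by C_n; here n = 12. So B = C_12 = 208012.
The number of full binary trees on 14 internal nodes is the Catalan number C_14. So D = C_14 = 2674440.
A − B − D = 9694845 − 208012 − 2674440 = 6812393.

6812393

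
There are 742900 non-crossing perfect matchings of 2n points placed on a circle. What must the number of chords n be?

Non-crossing pairings of 2n points on a circle are counted by C_n, and C_13 = 742900.

13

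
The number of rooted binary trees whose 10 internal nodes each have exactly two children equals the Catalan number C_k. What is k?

10

The number of full binary trees on 10 internal nodes is the Catalan number C_10.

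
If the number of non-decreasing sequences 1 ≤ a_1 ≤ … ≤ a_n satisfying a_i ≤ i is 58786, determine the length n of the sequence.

Such sub-staircase sequences of length n are counted by C_n, and C_11 = 58786.

11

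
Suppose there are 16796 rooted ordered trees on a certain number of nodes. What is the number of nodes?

11

Rooted ordered trees on m nodes are counted by C_{m−1}. Since C_10 = 16796, the index is 10.
So the index is 10, and the number of nodes is 10 + 1 = 11.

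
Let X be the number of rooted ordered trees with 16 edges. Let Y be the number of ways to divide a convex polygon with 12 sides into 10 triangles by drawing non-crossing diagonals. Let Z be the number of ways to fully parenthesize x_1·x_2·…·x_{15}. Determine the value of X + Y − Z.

32700026

Rooted ordered trees with n edges are counted by C_n; here n = 16. So X = C_16 = 35357670.
A convex 12-gon is triangulated into 10 triangles, and the number of such triangulations is the Catalan number C_{12−2} = C_10. So Y = C_10 = 16796.
Ways to associate a product of 15 factors correspond to binary trees on 15 leaves, so the count is C_14. So Z = C_14 = 2674440.
X + Y − Z = 35357670 + 16796 − 2674440 = 32700026.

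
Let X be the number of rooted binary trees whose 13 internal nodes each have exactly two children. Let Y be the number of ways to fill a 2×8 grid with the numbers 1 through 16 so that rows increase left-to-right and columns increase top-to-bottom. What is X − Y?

Full binary trees with n internal nodes are counted by C_n; here n = 13. So X = C_13 = 742900.
By the hook-length formula (or a Dyck-path bijection), SYT of shape 2×8 number C_8. So Y = C_8 = 1430.
X − Y = 742900 − 1430 = 741470.

741470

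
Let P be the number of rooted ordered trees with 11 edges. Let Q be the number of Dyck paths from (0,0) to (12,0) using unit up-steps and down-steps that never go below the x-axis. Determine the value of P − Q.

58654

Rooted ordered trees with n edges are counted by C_n; here n = 11. So P = C_11 = 58786.
Dyck paths of semilength n (length 2n) are counted by C_n; here n = 6. So Q = C_6 = 132.
P − Q = 58786 − 132 = 58654.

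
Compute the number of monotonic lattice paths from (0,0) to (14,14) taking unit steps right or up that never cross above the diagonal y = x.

2674440

Monotone paths in an n×n grid that stay weakly below the diagonal are counted by C_n; here n = 14.
C_14 = C_13 · 2(2·13+1)/(13+2) = 742900 · 54/15 = 2674440.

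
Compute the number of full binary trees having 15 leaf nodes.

Full binary trees with 15 leaves have 15−1 = 14 internal nodes, so there are C_14 of them.
C_14 = C_13 · 2(2·13+1)/(13+2) = 742900 · 54/15 = 2674440.

2674440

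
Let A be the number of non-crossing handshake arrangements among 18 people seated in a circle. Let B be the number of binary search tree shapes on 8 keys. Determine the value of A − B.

Non-crossing handshake pairings of 2n people are counted by C_n; 18 people gives n = 9. So A = C_9 = 4862.
Rooted binary trees with 8 nodes (each child slot possibly empty) number C_8. So B = C_8 = 1430.
A − B = 4862 − 1430 = 3432.

3432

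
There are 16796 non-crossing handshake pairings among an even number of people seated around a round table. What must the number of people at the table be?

Non-crossing handshake pairings of 2n people are counted by C_n. Since C_10 = 16796, the index is 10.
So n = 10, and there are 2n = 20 people.

20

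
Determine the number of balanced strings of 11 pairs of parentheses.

Balanced strings of n pairs of brackets are counted by C_n; here n = 11.
C_11 = 58786.

58786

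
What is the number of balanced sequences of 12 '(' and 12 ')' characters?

208012

With 12 pairs the number of balanced bracket strings is the Catalan number C_12.
C_12 = C_11 · 2(2·11+1)/(11+2) = 58786 · 46/13 = 208012.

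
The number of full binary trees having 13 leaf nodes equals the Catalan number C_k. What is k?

A full binary tree with L leaves has L−1 internal nodes and is counted by C_{L−1}; L = 13 gives C_12.

12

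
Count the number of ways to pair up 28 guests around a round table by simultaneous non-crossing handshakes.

2674440

With 28 = 2·14 people, non-crossing handshake pairings are non-crossing perfect matchings on a circle, counted by C_14.
C_14 = C(28,14)/15 = 40116600/15 = 2674440.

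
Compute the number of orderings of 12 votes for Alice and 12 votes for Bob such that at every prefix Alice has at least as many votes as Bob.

208012

Reading a vote for the leader as '(' and for the other as ')' turns such a sequence into a balanced string of 12 pairs, so the count is C_12.
C_12 = C(24,12)/13 = 2704156/13 = 208012.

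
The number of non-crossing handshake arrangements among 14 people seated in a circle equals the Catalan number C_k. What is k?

7

With 14 = 2·7 people, non-crossing handshake pairings are non-crossing perfect matchings on a circle, counted by C_7.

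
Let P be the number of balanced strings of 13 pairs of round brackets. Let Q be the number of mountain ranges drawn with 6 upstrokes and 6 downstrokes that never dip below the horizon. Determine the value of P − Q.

742768

With 13 pairs the number of balanced bracket strings is the Catalan number C_13. So P = C_13 = 742900.
A Dyck path with 6 up-steps and 6 down-steps has semilength 6, so there are C_6 of them. So Q = C_6 = 132.
P − Q = 742900 − 132 = 742768.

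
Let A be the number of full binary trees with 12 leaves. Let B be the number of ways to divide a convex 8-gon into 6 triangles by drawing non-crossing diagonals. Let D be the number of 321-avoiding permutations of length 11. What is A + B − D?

132

Full binary trees with 12 leaves have 12−1 = 11 internal nodes, so there are C_11 of them. So A = C_11 = 58786.
A convex 8-gon is triangulated into 6 triangles, and the number of such triangulations is the Catalan number C_{8−2} = C_6. So B = C_6 = 132.
Permutations of [n] avoiding any single length-3 pattern are counted by C_n; here n = 11. So D = C_11 = 58786.
A + B − D = 58786 + 132 − 58786 = 132.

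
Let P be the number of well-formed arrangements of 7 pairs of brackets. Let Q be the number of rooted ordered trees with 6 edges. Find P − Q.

With 7 pairs the number of balanced bracket strings is the Catalan number C_7. So P = C_7 = 429.
A rooted plane tree with 6 edges has 7 nodes, and the count is C_6. So Q = C_6 = 132.
P − Q = 429 − 132 = 297.

297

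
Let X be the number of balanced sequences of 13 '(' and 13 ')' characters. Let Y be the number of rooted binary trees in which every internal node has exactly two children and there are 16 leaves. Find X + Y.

10437745

Balanced strings of n pairs of brackets are counted by C_n; here n = 13. So X = C_13 = 742900.
Full binary trees with 16 leaves have 16−1 = 15 internal nodes, so there are C_15 of them. So Y = C_15 = 9694845.
X + Y = 742900 + 9694845 = 10437745.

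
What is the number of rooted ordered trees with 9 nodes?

A rooted plane tree on 9 nodes has 8 edges, and such trees are counted by C_8.
C_8 = C(16,8)/9 = 12870/9 = 1430.

1430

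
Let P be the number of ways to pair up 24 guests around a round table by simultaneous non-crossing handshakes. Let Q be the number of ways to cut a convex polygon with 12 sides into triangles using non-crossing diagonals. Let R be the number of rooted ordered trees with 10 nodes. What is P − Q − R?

Non-crossing handshake pairings of 2n people are counted by C_n; 24 people gives n = 12. So P = C_12 = 208012.
A convex 12-gon is triangulated into 10 triangles, and the number of such triangulations is the Catalan number C_{12−2} = C_10. So Q = C_10 = 16796.
A rooted plane tree on 10 nodes has 9 edges, and such trees are counted by C_9. So R = C_9 = 4862.
P − Q − R = 208012 − 16796 − 4862 = 186354.

186354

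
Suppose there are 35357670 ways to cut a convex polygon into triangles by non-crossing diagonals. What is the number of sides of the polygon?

18

Triangulations of a convex m-gon are counted by C_{m−2}, and C_16 = 35357670.
So m − 2 = 16, giving m = 18 sides.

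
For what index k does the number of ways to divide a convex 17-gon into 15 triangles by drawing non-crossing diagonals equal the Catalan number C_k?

A convex 17-gon is triangulated into 15 triangles, and the number of such triangulations is the Catalan number C_{17−2} = C_15.

15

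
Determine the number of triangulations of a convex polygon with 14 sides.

A convex 14-gon is triangulated into 12 triangles, and the number of such triangulations is the Catalan number C_{14−2} = C_12.
C_12 = C_11 · 2(2·11+1)/(11+2) = 58786 · 46/13 = 208012.

208012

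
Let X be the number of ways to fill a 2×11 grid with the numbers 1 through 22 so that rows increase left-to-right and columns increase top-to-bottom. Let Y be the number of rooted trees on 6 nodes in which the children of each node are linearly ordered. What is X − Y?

58744

Standard Young tableaux of shape 2×n are counted by C_n; here n = 11. So X = C_11 = 58786.
Rooted ordered (plane) trees on m nodes have m−1 edges and are counted by C_{m−1}; m = 6 gives C_5. So Y = C_5 = 42.
X − Y = 58786 − 42 = 58744.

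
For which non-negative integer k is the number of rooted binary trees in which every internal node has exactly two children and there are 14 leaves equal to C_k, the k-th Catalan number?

13

Full binary trees with 14 leaves have 14−1 = 13 internal nodes, so there are C_13 of them.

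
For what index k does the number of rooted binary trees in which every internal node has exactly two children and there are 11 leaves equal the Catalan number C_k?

Full binary trees with 11 leaves have 11−1 = 10 internal nodes, so there are C_10 of them.

10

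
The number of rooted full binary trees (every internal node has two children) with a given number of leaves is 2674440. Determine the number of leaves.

Full binary trees with L leaves are counted by C_{L−1}. The Catalan number equal to 2674440 is C_14.
So the index is 14, and the number of leaves is 14 + 1 = 15.

15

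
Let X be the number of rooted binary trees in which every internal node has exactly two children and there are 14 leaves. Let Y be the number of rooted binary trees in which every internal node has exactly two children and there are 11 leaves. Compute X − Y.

A full binary tree with L leaves has L−1 internal nodes and is counted by C_{L−1}; L = 14 gives C_13. So X = C_13 = 742900.
Full binary trees with 11 leaves have 11−1 = 10 internal nodes, so there are C_10 of them. So Y = C_10 = 16796.
X − Y = 742900 − 16796 = 726104.

726104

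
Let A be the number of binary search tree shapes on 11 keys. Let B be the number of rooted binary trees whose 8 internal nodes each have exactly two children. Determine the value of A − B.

Binary trees (left/right distinguished) on n nodes are counted by C_n; here n = 11. So A = C_11 = 58786.
Full binary trees with n internal nodes are counted by C_n; here n = 8. So B = C_8 = 1430.
A − B = 58786 − 1430 = 57356.

57356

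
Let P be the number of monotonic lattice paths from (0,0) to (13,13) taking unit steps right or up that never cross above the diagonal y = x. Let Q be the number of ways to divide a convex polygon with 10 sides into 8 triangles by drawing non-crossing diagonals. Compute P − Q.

741470

Monotone paths in an n×n grid that stay weakly below the diagonal are counted by C_n; here n = 13. So P = C_13 = 742900.
The number of triangulations of a 10-gon is the Catalan number C_8 (index = sides − 2). So Q = C_8 = 1430.
P − Q = 742900 − 1430 = 741470.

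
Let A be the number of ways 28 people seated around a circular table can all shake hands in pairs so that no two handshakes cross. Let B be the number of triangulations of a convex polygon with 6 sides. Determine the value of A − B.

2674426

With 28 = 2·14 people, non-crossing handshake pairings are non-crossing perfect matchings on a circle, counted by C_14. So A = C_14 = 2674440.
A convex 6-gon is triangulated into 4 triangles, and the number of such triangulations is the Catalan number C_{6−2} = C_4. So B = C_4 = 14.
A − B = 2674440 − 14 = 2674426.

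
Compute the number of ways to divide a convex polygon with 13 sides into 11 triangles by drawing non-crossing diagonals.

A convex 13-gon is triangulated into 11 triangles, and the number of such triangulations is the Catalan number C_{13−2} = C_11.
C_11 = 58786.

58786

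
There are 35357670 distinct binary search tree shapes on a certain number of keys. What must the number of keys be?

Binary search tree shapes on n keys are counted by C_n. Since C_16 = 35357670, the index is 16.

16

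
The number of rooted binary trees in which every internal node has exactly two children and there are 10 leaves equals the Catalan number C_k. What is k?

9

Full binary trees with 10 leaves have 10−1 = 9 internal nodes, so there are C_9 of them.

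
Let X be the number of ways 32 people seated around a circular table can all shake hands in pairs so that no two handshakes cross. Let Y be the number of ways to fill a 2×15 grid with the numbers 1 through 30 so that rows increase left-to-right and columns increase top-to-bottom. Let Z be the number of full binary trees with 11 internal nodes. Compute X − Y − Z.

25604039

Non-crossing handshake pairings of 2n people are counted by C_n; 32 people gives n = 16. So X = C_16 = 35357670.
By the hook-length formula (or a Dyck-path bijection), SYT of shape 2×15 number C_15. So Y = C_15 = 9694845.
Full binary trees with n internal nodes are counted by C_n; here n = 11. So Z = C_11 = 58786.
X − Y − Z = 35357670 − 9694845 − 58786 = 25604039.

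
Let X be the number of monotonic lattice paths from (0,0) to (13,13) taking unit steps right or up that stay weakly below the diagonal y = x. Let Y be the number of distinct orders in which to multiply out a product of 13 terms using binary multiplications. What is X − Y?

Monotone paths in an n×n grid that stay weakly below the diagonal are counted by C_n; here n = 13. So X = C_13 = 742900.
Bracketing 13 factors into binary products is counted by C_{13−1} = C_12. So Y = C_12 = 208012.
X − Y = 742900 − 208012 = 534888.

534888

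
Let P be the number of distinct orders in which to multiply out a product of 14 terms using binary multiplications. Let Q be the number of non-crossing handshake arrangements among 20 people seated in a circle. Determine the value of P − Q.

726104

Ways to associate a product of 14 factors correspond to binary trees on 14 leaves, so the count is C_13. So P = C_13 = 742900.
Non-crossing handshake pairings of 2n people are counted by C_n; 20 people gives n = 10. So Q = C_10 = 16796.
P − Q = 742900 − 16796 = 726104.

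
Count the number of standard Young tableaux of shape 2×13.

Standard Young tableaux of shape 2×n are counted by C_n; here n = 13.
C_13 = C(26,13)/14 = 10400600/14 = 742900.

742900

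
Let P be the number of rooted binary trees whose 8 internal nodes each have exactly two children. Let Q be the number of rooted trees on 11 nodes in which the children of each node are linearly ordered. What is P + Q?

The number of full binary trees on 8 internal nodes is the Catalan number C_8. So P = C_8 = 1430.
A rooted plane tree on 11 nodes has 10 edges, and such trees are counted by C_10. So Q = C_10 = 16796.
P + Q = 1430 + 16796 = 18226.

18226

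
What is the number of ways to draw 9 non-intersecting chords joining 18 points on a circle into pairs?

Pairing 18 circle points by 9 non-crossing chords gives C_9 matchings.
C_9 = 4862.

4862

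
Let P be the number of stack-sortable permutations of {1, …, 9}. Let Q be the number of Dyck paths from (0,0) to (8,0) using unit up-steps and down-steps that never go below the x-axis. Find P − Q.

By Knuth's characterisation, the stack-sortable permutations of length 9 are the 231-avoiders, numbering C_9. So P = C_9 = 4862.
Dyck paths of semilength n (length 2n) are counted by C_n; here n = 4. So Q = C_4 = 14.
P − Q = 4862 − 14 = 4848.

4848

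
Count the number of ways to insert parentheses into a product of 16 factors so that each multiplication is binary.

9694845

Bracketing 16 factors into binary products is counted by C_{16−1} = C_15.
C_15 = C_14 · 2(2·14+1)/(14+2) = 2674440 · 58/16 = 9694845.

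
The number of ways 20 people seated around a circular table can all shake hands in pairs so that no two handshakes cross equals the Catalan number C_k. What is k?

10

Non-crossing handshake pairings of 2n people are counted by C_n; 20 people gives n = 10.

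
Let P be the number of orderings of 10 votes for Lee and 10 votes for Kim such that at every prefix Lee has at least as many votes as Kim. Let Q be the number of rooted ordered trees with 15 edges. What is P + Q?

Ballot sequences with n votes each where one side never trails are Dyck words, counted by C_n; here n = 10. So P = C_10 = 16796.
Rooted ordered trees with n edges are counted by C_n; here n = 15. So Q = C_15 = 9694845.
P + Q = 16796 + 9694845 = 9711641.

9711641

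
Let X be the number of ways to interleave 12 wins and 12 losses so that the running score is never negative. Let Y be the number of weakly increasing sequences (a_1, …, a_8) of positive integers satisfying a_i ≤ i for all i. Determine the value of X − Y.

Ballot sequences with n votes each where one side never trails are Dyck words, counted by C_n; here n = 12. So X = C_12 = 208012.
Such sub-staircase sequences of length n are counted by C_n; here n = 8. So Y = C_8 = 1430.
X − Y = 208012 − 1430 = 206582.

206582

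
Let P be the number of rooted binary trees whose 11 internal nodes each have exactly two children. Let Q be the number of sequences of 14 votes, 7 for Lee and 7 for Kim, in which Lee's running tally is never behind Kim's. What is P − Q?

The number of full binary trees on 11 internal nodes is the Catalan number C_11. So P = C_11 = 58786.
Ballot sequences with n votes each where one side never trails are Dyck words, counted by C_n; here n = 7. So Q = C_7 = 429.
P − Q = 58786 − 429 = 58357.

58357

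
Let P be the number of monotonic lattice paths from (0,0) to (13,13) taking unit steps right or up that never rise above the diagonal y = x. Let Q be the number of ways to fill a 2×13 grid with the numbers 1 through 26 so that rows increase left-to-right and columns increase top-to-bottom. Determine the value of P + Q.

1485800

Sub-diagonal monotone paths from (0,0) to (13,13) biject with Dyck paths of semilength 13, giving C_13. So P = C_13 = 742900.
By the hook-length formula (or a Dyck-path bijection), SYT of shape 2×13 number C_13. So Q = C_13 = 742900.
P + Q = 742900 + 742900 = 1485800.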